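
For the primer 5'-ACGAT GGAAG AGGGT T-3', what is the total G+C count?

A=5, C=1, T=3, G=7
Total G or C: 7 + 1 = 8

8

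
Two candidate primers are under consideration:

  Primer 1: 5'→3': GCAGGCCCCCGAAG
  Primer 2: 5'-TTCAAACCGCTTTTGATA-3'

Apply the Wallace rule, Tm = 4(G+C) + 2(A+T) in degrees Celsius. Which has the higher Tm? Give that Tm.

Primer 1: A+T=3, G+C=11 → Tm = 2(3)+4(11) = 50°C
Primer 2: A+T=12, G+C=6 → Tm = 2(12)+4(6) = 48°C
50°C vs 48°C → primer 1 is higher.

Primer 1, 50°C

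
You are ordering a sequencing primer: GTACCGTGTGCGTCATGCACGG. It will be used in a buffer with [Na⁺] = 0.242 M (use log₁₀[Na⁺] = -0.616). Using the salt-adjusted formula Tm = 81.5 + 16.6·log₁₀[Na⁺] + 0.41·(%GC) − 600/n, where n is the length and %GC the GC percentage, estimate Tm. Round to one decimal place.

70.1°C

Length n = 22. Scanning the sequence gives G=8, C=6, A=3, T=5.
G+C = 14, so %GC = 14/22 × 100 = 63.636%
Salt term: 16.6 × (-0.616) = -10.226
GC term: 0.41 × 63.636 = 26.091; length term: −600/22 = −27.273
Tm = 81.5 + (-10.226) + 26.091 − 27.273 = 70.092 → 70.1°C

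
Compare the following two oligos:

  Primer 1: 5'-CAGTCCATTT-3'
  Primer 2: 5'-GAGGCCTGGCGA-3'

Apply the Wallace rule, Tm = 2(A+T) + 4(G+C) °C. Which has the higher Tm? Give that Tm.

Primer 2, 42°C

Primer 1: A+T=6, G+C=4 → Tm = 2(6)+4(4) = 28°C
Primer 2: A+T=3, G+C=9 → Tm = 2(3)+4(9) = 42°C
28°C vs 42°C → primer 2 is higher.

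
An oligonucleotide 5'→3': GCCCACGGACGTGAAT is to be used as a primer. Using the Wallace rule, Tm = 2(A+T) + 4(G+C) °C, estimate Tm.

Scanning the sequence gives G=5, T=2, C=5, A=4.
So N_AT = 6 and N_GC = 10.
Tm = 2×6 + 4×10 = 52°C

52°C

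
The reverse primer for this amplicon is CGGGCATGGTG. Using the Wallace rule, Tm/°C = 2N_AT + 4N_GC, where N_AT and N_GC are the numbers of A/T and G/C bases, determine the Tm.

Base counts: A=1, G=6, T=2, C=2
AT pairs contribute 3, GC pairs contribute 8.
Tm = 4·8 + 2·3 = 32 + 6 = 38°C

38°C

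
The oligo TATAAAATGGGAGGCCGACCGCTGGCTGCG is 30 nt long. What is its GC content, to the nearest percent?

60%

Base counts: C=7, G=11, T=5, A=7
G+C = 11 + 7 = 18 out of 30 bases
%GC = 18/30 × 100 = 60% ≈ 60%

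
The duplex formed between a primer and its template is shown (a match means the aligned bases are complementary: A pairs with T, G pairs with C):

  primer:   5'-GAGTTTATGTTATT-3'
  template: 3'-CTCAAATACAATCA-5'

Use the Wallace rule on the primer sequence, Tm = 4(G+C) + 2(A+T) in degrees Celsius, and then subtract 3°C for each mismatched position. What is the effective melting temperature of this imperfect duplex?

31°C

Primer base counts: A=3, T=8, G=3, C=0 → A+T=11, G+C=3
Perfect-match Tm = 2(11) + 4(3) = 22 + 12 = 34°C
Mismatches (positions where the bases are not complementary): 1 (at position 13)
Effective Tm = 34 − 1×3 = 34 − 3 = 31°C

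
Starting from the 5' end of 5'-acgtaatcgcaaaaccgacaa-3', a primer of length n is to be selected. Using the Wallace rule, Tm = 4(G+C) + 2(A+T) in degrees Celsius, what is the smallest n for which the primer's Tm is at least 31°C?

n = 11

First 10 bases: ACGTAATCGC → Tm = 30°C (< 31°C)
First 11 bases: ACGTAATCGCA → Tm = 32°C (≥ 31°C)
Each additional base adds 2°C (A/T) or 4°C (G/C), so Tm is non-decreasing in n; n = 11 is the first length to reach 31°C.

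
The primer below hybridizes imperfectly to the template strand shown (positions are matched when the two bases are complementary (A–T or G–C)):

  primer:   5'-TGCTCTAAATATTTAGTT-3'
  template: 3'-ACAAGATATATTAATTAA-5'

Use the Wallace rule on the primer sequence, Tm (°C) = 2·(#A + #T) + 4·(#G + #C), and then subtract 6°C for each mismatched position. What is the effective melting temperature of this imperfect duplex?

20°C

Primer base counts: A=5, T=9, G=2, C=2 → A+T=14, G+C=4
Perfect-match Tm = 2(14) + 4(4) = 28 + 16 = 44°C
Mismatches (positions where the bases are not complementary): 4 (at positions 3, 8, 12, 16)
Effective Tm = 44 − 4×6 = 44 − 24 = 20°C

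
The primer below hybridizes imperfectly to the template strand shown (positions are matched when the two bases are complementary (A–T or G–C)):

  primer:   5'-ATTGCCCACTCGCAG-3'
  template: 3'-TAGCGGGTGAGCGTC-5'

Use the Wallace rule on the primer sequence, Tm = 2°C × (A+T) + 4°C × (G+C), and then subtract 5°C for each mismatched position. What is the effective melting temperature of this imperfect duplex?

Primer base counts: A=3, T=3, G=3, C=6 → A+T=6, G+C=9
Perfect-match Tm = 2(6) + 4(9) = 12 + 36 = 48°C
Mismatches (positions where the bases are not complementary): 1 (at position 3)
Effective Tm = 48 − 1×5 = 48 − 5 = 43°C

43°C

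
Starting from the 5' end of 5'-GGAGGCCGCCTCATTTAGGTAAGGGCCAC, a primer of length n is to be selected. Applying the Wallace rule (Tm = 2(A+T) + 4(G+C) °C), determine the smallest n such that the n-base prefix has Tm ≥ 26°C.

First 6 bases: GGAGGC → Tm = 22°C (< 26°C)
First 7 bases: GGAGGCC → Tm = 26°C (≥ 26°C)
Since every base adds ≥2°C, Tm only increases with n, so the threshold is first crossed at n = 7.

n = 7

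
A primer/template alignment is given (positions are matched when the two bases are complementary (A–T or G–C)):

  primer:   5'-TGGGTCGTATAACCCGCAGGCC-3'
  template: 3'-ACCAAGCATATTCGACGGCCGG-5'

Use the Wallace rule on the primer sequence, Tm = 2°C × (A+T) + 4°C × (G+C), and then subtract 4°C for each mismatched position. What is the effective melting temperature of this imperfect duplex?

56°C

Primer base counts: A=4, T=4, G=7, C=7 → A+T=8, G+C=14
Perfect-match Tm = 2(8) + 4(14) = 16 + 56 = 72°C
Mismatches (positions where the bases are not complementary): 4 (at positions 4, 13, 15, 18)
Effective Tm = 72 − 4×4 = 72 − 16 = 56°C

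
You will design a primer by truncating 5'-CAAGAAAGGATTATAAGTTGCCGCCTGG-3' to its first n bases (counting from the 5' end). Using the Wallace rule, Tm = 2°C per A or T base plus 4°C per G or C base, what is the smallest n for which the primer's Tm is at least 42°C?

First 16 bases: CAAGAAAGGATTATAA → Tm = 40°C (< 42°C)
First 17 bases: CAAGAAAGGATTATAAG → Tm = 44°C (≥ 42°C)
Since every base adds ≥2°C, Tm only increases with n, so the threshold is first crossed at n = 17.

n = 17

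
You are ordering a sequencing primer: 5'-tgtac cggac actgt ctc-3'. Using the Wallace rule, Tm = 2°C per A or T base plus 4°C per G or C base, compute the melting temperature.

56°C

Scanning the sequence gives T=5, G=4, A=3, C=6.
AT pairs contribute 8, GC pairs contribute 10.
Tm = 2×8 + 4×10 = 56°C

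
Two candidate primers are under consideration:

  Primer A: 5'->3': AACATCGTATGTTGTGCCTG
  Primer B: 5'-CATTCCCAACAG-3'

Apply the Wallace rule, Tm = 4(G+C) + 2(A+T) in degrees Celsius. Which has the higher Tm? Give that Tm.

Primer A, 58°C

Primer A: A+T=11, G+C=9 → Tm = 2(11)+4(9) = 58°C
Primer B: A+T=6, G+C=6 → Tm = 2(6)+4(6) = 36°C
58°C vs 36°C → primer A is higher.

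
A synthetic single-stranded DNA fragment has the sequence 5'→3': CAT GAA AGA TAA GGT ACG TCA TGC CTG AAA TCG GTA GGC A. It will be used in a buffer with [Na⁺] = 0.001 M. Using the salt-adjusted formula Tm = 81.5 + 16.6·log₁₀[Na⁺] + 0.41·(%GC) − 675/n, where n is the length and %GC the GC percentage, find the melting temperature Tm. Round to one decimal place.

33.3°C

Length n = 40. Scanning the sequence gives G=11, C=7, T=8, A=14.
G+C = 18, so %GC = 18/40 × 100 = 45%
Salt term: 16.6 × (-3) = -49.8
GC term: 0.41 × 45 = 18.45; length term: −675/40 = −16.875
Tm = 81.5 + (-49.8) + 18.45 − 16.875 = 33.275 → 33.3°C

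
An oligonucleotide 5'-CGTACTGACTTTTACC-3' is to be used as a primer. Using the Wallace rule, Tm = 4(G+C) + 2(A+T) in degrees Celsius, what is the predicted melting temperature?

46°C

Base counts: G=2, A=3, C=5, T=6
AT pairs contribute 9, GC pairs contribute 7.
Tm = 4·7 + 2·9 = 28 + 18 = 46°C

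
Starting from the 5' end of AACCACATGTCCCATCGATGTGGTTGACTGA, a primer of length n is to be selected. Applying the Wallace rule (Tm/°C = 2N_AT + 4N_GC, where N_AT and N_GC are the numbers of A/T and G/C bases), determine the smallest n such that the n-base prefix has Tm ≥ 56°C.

First 18 bases: AACCACATGTCCCATCGA → Tm = 54°C (< 56°C)
First 19 bases: AACCACATGTCCCATCGAT → Tm = 56°C (≥ 56°C)
Since every base adds ≥2°C, Tm only increases with n, so the threshold is first crossed at n = 19.

n = 19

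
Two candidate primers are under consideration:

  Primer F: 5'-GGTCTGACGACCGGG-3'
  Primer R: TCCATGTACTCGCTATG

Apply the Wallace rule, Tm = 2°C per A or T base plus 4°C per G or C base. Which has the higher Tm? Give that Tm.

Primer F, 52°C

Primer F: A+T=4, G+C=11 → Tm = 2(4)+4(11) = 52°C
Primer R: A+T=9, G+C=8 → Tm = 2(9)+4(8) = 50°C
52°C vs 50°C → primer F is higher.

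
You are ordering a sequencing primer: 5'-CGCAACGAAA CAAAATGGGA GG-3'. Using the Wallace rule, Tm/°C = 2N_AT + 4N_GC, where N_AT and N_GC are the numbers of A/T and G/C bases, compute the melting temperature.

66°C

A=10, C=4, G=7, T=1
A+T = 11, G+C = 11
Tm = 4·11 + 2·11 = 44 + 22 = 66°C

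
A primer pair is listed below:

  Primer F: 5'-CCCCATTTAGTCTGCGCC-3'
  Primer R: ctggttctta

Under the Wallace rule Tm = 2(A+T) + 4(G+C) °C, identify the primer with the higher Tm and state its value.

Primer F: A+T=7, G+C=11 → Tm = 2(7)+4(11) = 58°C
Primer R: A+T=6, G+C=4 → Tm = 2(6)+4(4) = 28°C
58°C vs 28°C → primer F is higher.

Primer F, 58°C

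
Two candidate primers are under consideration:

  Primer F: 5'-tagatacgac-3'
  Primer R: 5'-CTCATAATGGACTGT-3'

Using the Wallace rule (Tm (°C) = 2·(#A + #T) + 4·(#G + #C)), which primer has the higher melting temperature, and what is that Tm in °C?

Primer R, 42°C

Primer F: A+T=6, G+C=4 → Tm = 2(6)+4(4) = 28°C
Primer R: A+T=9, G+C=6 → Tm = 2(9)+4(6) = 42°C
28°C vs 42°C → primer R is higher.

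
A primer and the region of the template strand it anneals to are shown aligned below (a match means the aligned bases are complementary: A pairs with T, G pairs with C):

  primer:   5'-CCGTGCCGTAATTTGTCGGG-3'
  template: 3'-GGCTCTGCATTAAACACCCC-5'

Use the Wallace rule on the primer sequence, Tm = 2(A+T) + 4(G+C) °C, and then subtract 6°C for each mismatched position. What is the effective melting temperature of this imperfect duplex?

46°C

Primer base counts: A=2, T=6, G=7, C=5 → A+T=8, G+C=12
Perfect-match Tm = 2(8) + 4(12) = 16 + 48 = 64°C
Mismatches (positions where the bases are not complementary): 3 (at positions 4, 6, 17)
Effective Tm = 64 − 3×6 = 64 − 18 = 46°C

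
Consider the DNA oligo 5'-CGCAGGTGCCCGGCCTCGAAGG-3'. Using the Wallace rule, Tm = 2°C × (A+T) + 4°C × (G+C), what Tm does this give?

Counting bases: T=2, C=8, G=9, A=3
AT pairs contribute 5, GC pairs contribute 17.
Tm = 4·17 + 2·5 = 68 + 10 = 78°C

78°C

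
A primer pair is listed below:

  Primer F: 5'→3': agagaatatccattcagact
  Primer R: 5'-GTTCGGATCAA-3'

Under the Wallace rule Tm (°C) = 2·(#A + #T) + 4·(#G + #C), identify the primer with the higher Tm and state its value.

Primer F: A+T=13, G+C=7 → Tm = 2(13)+4(7) = 54°C
Primer R: A+T=6, G+C=5 → Tm = 2(6)+4(5) = 32°C
54°C vs 32°C → primer F is higher.

Primer F, 54°C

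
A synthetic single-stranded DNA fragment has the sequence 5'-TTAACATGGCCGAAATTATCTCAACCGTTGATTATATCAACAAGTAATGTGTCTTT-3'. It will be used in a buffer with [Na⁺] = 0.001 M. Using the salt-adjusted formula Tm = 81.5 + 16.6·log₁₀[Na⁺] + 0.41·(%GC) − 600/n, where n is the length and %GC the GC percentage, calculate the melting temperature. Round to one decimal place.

34.2°C

Length n = 56. G=8, T=20, A=18, C=10
G+C = 18, so %GC = 18/56 × 100 = 32.143%
Salt term: 16.6 × (-3) = -49.8
GC term: 0.41 × 32.143 = 13.179; length term: −600/56 = −10.714
Tm = 81.5 + (-49.8) + 13.179 − 10.714 = 34.165 → 34.2°C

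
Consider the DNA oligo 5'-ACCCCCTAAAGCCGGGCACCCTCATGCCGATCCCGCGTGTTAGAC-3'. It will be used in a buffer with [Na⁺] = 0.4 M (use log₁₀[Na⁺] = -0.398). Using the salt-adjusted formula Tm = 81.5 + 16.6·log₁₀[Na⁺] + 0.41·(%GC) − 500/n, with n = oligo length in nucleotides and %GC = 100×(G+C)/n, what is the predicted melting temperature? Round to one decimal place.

Length n = 45. Scanning the sequence gives T=7, C=19, A=9, G=10.
G+C = 29, so %GC = 29/45 × 100 = 64.444%
Salt term: 16.6 × (-0.398) = -6.607
GC term: 0.41 × 64.444 = 26.422; length term: −500/45 = −11.111
Tm = 81.5 + (-6.607) + 26.422 − 11.111 = 90.204 → 90.2°C

90.2°C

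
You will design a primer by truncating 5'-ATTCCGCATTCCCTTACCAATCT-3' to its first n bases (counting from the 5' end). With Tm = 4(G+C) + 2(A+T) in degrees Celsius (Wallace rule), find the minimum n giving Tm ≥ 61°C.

n = 22

First 21 bases: ATTCCGCATTCCCTTACCAAT → Tm = 60°C (< 61°C)
First 22 bases: ATTCCGCATTCCCTTACCAATC → Tm = 64°C (≥ 61°C)
Since every base adds ≥2°C, Tm only increases with n, so the threshold is first crossed at n = 22.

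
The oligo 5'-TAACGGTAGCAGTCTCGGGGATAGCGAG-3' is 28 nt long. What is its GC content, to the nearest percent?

A=7, T=5, C=5, G=11
G+C = 11 + 5 = 16 out of 28 bases
%GC = 16/28 × 100 = 57.14% ≈ 57%

57%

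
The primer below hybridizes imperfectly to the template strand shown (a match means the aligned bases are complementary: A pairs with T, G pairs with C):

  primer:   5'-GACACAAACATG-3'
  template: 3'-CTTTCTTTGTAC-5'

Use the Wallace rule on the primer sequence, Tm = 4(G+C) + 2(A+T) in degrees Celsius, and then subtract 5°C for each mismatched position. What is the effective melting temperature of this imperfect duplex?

Primer base counts: A=6, T=1, G=2, C=3 → A+T=7, G+C=5
Perfect-match Tm = 2(7) + 4(5) = 14 + 20 = 34°C
Mismatches (positions where the bases are not complementary): 2 (at positions 3, 5)
Effective Tm = 34 − 2×5 = 34 − 10 = 24°C

24°C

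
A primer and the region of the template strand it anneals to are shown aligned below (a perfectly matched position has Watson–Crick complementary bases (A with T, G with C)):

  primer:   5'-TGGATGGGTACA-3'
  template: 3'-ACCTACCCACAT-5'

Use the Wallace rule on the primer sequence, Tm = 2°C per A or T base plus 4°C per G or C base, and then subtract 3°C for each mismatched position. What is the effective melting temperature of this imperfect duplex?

Primer base counts: A=3, T=3, G=5, C=1 → A+T=6, G+C=6
Perfect-match Tm = 2(6) + 4(6) = 12 + 24 = 36°C
Mismatches (positions where the bases are not complementary): 2 (at positions 10, 11)
Effective Tm = 36 − 2×3 = 36 − 6 = 30°C

30°C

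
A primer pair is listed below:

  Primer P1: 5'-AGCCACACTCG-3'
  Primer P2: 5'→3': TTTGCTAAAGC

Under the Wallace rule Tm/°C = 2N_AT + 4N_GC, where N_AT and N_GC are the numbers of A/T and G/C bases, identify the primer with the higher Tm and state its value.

Primer P1: A+T=4, G+C=7 → Tm = 2(4)+4(7) = 36°C
Primer P2: A+T=7, G+C=4 → Tm = 2(7)+4(4) = 30°C
36°C vs 30°C → primer P1 is higher.

Primer P1, 36°C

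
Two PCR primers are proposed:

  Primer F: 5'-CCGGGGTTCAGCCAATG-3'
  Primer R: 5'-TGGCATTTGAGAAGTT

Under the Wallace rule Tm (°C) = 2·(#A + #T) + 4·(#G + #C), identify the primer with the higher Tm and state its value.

Primer F, 56°C

Primer F: A+T=6, G+C=11 → Tm = 2(6)+4(11) = 56°C
Primer R: A+T=10, G+C=6 → Tm = 2(10)+4(6) = 44°C
56°C vs 44°C → primer F is higher.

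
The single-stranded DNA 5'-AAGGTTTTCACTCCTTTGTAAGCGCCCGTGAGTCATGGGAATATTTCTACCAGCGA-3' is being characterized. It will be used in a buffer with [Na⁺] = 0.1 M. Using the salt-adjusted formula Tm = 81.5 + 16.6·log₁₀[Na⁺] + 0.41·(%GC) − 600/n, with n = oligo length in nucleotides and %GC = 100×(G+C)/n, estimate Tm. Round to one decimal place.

73.2°C

Length n = 56. Scanning the sequence gives T=17, G=13, C=13, A=13.
G+C = 26, so %GC = 26/56 × 100 = 46.429%
Salt term: 16.6 × (-1) = -16.6
GC term: 0.41 × 46.429 = 19.036; length term: −600/56 = −10.714
Tm = 81.5 + (-16.6) + 19.036 − 10.714 = 73.222 → 73.2°C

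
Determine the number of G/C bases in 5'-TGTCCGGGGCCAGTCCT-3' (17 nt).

T=4, C=6, G=6, A=1
Total G or C: 6 + 6 = 12

12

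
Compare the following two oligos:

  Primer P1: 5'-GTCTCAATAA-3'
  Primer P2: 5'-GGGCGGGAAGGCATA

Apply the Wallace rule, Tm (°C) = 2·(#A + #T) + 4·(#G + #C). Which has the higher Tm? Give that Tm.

Primer P1: A+T=7, G+C=3 → Tm = 2(7)+4(3) = 26°C
Primer P2: A+T=5, G+C=10 → Tm = 2(5)+4(10) = 50°C
26°C vs 50°C → primer P2 is higher.

Primer P2, 50°C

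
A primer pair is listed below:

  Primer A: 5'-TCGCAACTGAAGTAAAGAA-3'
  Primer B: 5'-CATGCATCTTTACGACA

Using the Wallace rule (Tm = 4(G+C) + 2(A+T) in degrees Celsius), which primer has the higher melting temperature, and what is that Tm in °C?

Primer A: A+T=12, G+C=7 → Tm = 2(12)+4(7) = 52°C
Primer B: A+T=10, G+C=7 → Tm = 2(10)+4(7) = 48°C
52°C vs 48°C → primer A is higher.

Primer A, 52°C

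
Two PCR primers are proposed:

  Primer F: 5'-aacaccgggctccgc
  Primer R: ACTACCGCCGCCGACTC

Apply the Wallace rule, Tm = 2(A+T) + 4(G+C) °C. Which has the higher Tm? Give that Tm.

Primer R, 58°C

Primer F: A+T=4, G+C=11 → Tm = 2(4)+4(11) = 52°C
Primer R: A+T=5, G+C=12 → Tm = 2(5)+4(12) = 58°C
52°C vs 58°C → primer R is higher.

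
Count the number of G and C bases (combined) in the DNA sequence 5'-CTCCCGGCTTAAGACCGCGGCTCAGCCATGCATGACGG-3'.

Base counts: G=11, T=6, C=14, A=7
G+C = 11 + 14 = 25

25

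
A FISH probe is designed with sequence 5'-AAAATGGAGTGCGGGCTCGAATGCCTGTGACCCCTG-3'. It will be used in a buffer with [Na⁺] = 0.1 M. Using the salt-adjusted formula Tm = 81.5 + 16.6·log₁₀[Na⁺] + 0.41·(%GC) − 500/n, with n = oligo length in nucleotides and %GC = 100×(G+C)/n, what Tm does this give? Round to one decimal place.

Length n = 36. Base counts: G=12, A=8, C=9, T=7
G+C = 21, so %GC = 21/36 × 100 = 58.333%
Salt term: 16.6 × (-1) = -16.6
GC term: 0.41 × 58.333 = 23.917; length term: −500/36 = −13.889
Tm = 81.5 + (-16.6) + 23.917 − 13.889 = 74.928 → 74.9°C

74.9°C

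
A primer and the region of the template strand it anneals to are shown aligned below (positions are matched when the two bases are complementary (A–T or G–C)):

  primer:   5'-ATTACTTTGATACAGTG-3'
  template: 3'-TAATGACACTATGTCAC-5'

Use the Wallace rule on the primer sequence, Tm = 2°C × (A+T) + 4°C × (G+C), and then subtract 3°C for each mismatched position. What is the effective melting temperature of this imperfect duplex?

Primer base counts: A=5, T=7, G=3, C=2 → A+T=12, G+C=5
Perfect-match Tm = 2(12) + 4(5) = 24 + 20 = 44°C
Mismatches (positions where the bases are not complementary): 1 (at position 7)
Effective Tm = 44 − 1×3 = 44 − 3 = 41°C

41°C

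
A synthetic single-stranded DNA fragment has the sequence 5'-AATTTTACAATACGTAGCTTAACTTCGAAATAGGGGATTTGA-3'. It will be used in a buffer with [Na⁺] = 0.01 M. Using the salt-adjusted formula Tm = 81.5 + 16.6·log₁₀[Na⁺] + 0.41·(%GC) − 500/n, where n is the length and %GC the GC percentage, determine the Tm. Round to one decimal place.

Length n = 42. Counting bases: G=8, T=14, C=5, A=15
G+C = 13, so %GC = 13/42 × 100 = 30.952%
Salt term: 16.6 × (-2) = -33.2
GC term: 0.41 × 30.952 = 12.69; length term: −500/42 = −11.905
Tm = 81.5 + (-33.2) + 12.69 − 11.905 = 49.085 → 49.1°C

49.1°C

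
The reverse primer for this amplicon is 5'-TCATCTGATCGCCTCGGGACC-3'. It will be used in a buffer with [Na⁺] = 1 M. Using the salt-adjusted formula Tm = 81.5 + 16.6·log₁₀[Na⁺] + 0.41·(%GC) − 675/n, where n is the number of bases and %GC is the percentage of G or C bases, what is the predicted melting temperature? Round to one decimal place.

Length n = 21. C=8, G=5, T=5, A=3
G+C = 13, so %GC = 13/21 × 100 = 61.905%
Salt term: 16.6 × (0) = 0
GC term: 0.41 × 61.905 = 25.381; length term: −675/21 = −32.143
Tm = 81.5 + (0) + 25.381 − 32.143 = 74.738 → 74.7°C

74.7°C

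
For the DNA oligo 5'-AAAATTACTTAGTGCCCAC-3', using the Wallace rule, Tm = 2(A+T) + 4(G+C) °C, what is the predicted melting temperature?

52°C

Base counts: G=2, C=5, A=7, T=5
A+T = 12, G+C = 7
Tm = 4·7 + 2·12 = 28 + 24 = 52°C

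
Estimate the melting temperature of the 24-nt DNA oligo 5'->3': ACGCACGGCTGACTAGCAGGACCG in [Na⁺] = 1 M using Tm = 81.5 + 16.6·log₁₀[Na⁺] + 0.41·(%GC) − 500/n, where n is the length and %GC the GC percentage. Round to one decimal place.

88.0°C

Length n = 24. Base counts: A=6, C=8, T=2, G=8
G+C = 16, so %GC = 16/24 × 100 = 66.667%
Salt term: 16.6 × (0) = 0
GC term: 0.41 × 66.667 = 27.333; length term: −500/24 = −20.833
Tm = 81.5 + (0) + 27.333 − 20.833 = 88 → 88.0°C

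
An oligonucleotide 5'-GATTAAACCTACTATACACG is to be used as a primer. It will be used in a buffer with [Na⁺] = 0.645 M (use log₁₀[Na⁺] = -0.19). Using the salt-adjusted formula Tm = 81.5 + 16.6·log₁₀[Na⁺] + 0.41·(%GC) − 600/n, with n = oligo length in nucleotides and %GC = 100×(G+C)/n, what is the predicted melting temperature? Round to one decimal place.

Length n = 20. Counting bases: G=2, T=5, C=5, A=8
G+C = 7, so %GC = 7/20 × 100 = 35%
Salt term: 16.6 × (-0.19) = -3.154
GC term: 0.41 × 35 = 14.35; length term: −600/20 = −30
Tm = 81.5 + (-3.154) + 14.35 − 30 = 62.696 → 62.7°C

62.7°C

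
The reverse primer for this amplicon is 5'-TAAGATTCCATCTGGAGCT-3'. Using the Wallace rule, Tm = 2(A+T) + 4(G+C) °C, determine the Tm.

G=4, A=5, T=6, C=4
AT pairs contribute 11, GC pairs contribute 8.
Tm = 2(11) + 4(8) = 22 + 32 = 54°C

54°C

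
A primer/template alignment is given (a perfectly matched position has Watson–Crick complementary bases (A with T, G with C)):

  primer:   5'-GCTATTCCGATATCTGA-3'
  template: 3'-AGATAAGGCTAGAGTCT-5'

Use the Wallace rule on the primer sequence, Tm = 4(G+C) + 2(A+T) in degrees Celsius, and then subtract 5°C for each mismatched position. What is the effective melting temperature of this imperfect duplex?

33°C

Primer base counts: A=4, T=6, G=3, C=4 → A+T=10, G+C=7
Perfect-match Tm = 2(10) + 4(7) = 20 + 28 = 48°C
Mismatches (positions where the bases are not complementary): 3 (at positions 1, 12, 15)
Effective Tm = 48 − 3×5 = 48 − 15 = 33°C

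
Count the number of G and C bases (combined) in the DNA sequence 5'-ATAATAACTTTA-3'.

Scanning the sequence gives C=1, T=5, G=0, A=6.
Total G or C: 0 + 1 = 1

1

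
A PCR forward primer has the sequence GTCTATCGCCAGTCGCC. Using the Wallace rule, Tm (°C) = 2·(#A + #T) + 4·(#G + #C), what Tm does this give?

Counting bases: A=2, T=4, C=7, G=4
So N_AT = 6 and N_GC = 11.
Tm = 4·11 + 2·6 = 44 + 12 = 56°C

56°C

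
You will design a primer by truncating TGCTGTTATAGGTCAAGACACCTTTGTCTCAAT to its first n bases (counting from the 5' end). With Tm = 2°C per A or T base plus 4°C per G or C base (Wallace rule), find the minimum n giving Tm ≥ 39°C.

n = 14

First 13 bases: TGCTGTTATAGGT → Tm = 36°C (< 39°C)
First 14 bases: TGCTGTTATAGGTC → Tm = 40°C (≥ 39°C)
Each additional base adds 2°C (A/T) or 4°C (G/C), so Tm is non-decreasing in n; n = 14 is the first length to reach 39°C.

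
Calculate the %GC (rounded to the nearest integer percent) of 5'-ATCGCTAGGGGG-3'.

A=2, G=6, T=2, C=2
G+C = 6 + 2 = 8 out of 12 bases
%GC = 8/12 × 100 = 66.67% ≈ 67%

67%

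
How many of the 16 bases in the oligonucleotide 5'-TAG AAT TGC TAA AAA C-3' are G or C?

4

Base counts: A=8, T=4, C=2, G=2
G+C = 2 + 2 = 4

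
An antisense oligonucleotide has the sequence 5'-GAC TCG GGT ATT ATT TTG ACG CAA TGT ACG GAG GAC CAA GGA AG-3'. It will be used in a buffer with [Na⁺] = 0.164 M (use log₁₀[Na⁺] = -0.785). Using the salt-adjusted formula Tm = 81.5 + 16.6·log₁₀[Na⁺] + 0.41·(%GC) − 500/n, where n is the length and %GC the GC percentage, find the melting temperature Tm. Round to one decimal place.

Length n = 44. Counting bases: T=10, C=7, A=13, G=14
G+C = 21, so %GC = 21/44 × 100 = 47.727%
Salt term: 16.6 × (-0.785) = -13.031
GC term: 0.41 × 47.727 = 19.568; length term: −500/44 = −11.364
Tm = 81.5 + (-13.031) + 19.568 − 11.364 = 76.673 → 76.7°C

76.7°C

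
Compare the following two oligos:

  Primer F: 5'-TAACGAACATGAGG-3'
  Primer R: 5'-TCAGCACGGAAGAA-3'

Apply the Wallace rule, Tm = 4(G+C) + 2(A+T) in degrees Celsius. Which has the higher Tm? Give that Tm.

Primer R, 42°C

Primer F: A+T=8, G+C=6 → Tm = 2(8)+4(6) = 40°C
Primer R: A+T=7, G+C=7 → Tm = 2(7)+4(7) = 42°C
40°C vs 42°C → primer R is higher.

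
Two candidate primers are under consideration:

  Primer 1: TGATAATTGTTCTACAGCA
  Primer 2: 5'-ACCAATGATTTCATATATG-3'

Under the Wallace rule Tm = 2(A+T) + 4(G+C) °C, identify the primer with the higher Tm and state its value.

Primer 1: A+T=13, G+C=6 → Tm = 2(13)+4(6) = 50°C
Primer 2: A+T=14, G+C=5 → Tm = 2(14)+4(5) = 48°C
50°C vs 48°C → primer 1 is higher.

Primer 1, 50°C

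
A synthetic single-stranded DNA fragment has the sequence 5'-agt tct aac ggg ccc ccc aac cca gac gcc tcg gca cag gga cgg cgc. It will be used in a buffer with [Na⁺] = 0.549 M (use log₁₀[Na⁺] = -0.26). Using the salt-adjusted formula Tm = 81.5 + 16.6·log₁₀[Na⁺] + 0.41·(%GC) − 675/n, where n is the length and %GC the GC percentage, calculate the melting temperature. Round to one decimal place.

Length n = 48. Scanning the sequence gives T=4, A=10, C=20, G=14.
G+C = 34, so %GC = 34/48 × 100 = 70.833%
Salt term: 16.6 × (-0.26) = -4.316
GC term: 0.41 × 70.833 = 29.042; length term: −675/48 = −14.062
Tm = 81.5 + (-4.316) + 29.042 − 14.062 = 92.164 → 92.2°C

92.2°C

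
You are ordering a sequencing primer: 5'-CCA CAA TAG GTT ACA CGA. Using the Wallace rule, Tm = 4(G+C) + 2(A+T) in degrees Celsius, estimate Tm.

Scanning the sequence gives C=5, T=3, A=7, G=3.
A+T = 10, G+C = 8
Tm = 4·8 + 2·10 = 32 + 20 = 52°C

52°C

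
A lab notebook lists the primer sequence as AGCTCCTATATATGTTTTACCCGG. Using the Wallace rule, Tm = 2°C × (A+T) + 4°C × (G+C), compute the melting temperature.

Scanning the sequence gives A=5, T=9, G=4, C=6.
So N_AT = 14 and N_GC = 10.
Tm = 4·10 + 2·14 = 40 + 28 = 68°C

68°C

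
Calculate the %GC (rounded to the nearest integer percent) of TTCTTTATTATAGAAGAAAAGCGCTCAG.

Base counts: A=10, T=9, G=5, C=4
G+C = 5 + 4 = 9 out of 28 bases
%GC = 9/28 × 100 = 32.14% ≈ 32%

32%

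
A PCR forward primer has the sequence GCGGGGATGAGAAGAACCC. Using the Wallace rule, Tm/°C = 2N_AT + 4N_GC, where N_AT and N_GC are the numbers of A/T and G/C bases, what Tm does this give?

62°C

Counting bases: T=1, C=4, A=6, G=8
A+T = 7, G+C = 12
Tm = 2(7) + 4(12) = 14 + 48 = 62°C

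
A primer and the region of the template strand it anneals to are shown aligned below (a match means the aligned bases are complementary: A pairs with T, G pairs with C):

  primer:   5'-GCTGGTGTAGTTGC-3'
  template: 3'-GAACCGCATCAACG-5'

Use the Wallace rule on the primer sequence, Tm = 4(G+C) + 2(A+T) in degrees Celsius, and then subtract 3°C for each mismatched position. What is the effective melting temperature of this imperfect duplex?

Primer base counts: A=1, T=5, G=6, C=2 → A+T=6, G+C=8
Perfect-match Tm = 2(6) + 4(8) = 12 + 32 = 44°C
Mismatches (positions where the bases are not complementary): 3 (at positions 1, 2, 6)
Effective Tm = 44 − 3×3 = 44 − 9 = 35°C

35°C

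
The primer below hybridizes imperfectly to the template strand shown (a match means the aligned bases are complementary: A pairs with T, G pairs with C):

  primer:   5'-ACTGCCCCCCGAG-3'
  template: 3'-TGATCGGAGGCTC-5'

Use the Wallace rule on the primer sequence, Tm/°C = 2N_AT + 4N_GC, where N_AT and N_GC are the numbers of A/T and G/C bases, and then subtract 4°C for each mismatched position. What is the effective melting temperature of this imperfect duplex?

Primer base counts: A=2, T=1, G=3, C=7 → A+T=3, G+C=10
Perfect-match Tm = 2(3) + 4(10) = 6 + 40 = 46°C
Mismatches (positions where the bases are not complementary): 3 (at positions 4, 5, 8)
Effective Tm = 46 − 3×4 = 46 − 12 = 34°C

34°C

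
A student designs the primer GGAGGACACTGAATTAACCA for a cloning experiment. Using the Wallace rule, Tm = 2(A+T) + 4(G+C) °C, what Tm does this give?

Base counts: T=3, A=8, G=5, C=4
So N_AT = 11 and N_GC = 9.
Tm = 2(11) + 4(9) = 22 + 36 = 58°C

58°C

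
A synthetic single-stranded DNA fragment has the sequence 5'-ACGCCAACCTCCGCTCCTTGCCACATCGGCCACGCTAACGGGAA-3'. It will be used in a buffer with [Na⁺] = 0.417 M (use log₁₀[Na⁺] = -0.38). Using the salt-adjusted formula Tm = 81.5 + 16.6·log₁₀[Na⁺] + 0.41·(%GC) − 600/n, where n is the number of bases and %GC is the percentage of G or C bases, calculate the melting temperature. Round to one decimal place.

87.6°C

Length n = 44. Base counts: A=10, T=6, G=9, C=19
G+C = 28, so %GC = 28/44 × 100 = 63.636%
Salt term: 16.6 × (-0.38) = -6.308
GC term: 0.41 × 63.636 = 26.091; length term: −600/44 = −13.636
Tm = 81.5 + (-6.308) + 26.091 − 13.636 = 87.647 → 87.6°C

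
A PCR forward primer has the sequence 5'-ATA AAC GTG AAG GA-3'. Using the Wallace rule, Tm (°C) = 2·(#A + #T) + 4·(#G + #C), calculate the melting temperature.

Counting bases: A=7, T=2, G=4, C=1
So N_AT = 9 and N_GC = 5.
Tm = 2×9 + 4×5 = 38°C

38°C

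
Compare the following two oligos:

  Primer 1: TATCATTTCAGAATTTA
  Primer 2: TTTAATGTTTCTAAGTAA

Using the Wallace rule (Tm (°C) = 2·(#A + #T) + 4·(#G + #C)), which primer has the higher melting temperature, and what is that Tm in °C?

Primer 2, 42°C

Primer 1: A+T=14, G+C=3 → Tm = 2(14)+4(3) = 40°C
Primer 2: A+T=15, G+C=3 → Tm = 2(15)+4(3) = 42°C
40°C vs 42°C → primer 2 is higher.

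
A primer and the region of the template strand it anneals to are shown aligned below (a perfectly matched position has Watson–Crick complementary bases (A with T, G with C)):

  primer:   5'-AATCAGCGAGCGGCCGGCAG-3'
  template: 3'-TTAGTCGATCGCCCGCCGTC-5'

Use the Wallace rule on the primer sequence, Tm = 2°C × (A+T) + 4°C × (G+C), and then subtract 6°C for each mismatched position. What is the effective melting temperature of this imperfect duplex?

56°C

Primer base counts: A=5, T=1, G=8, C=6 → A+T=6, G+C=14
Perfect-match Tm = 2(6) + 4(14) = 12 + 56 = 68°C
Mismatches (positions where the bases are not complementary): 2 (at positions 8, 14)
Effective Tm = 68 − 2×6 = 68 − 12 = 56°C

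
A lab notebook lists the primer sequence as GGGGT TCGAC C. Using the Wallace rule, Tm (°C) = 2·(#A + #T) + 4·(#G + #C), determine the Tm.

Counting bases: T=2, C=3, G=5, A=1
AT pairs contribute 3, GC pairs contribute 8.
Tm = 2(3) + 4(8) = 6 + 32 = 38°C

38°C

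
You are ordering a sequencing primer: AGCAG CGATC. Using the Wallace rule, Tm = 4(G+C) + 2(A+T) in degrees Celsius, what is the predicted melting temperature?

32°C

C=3, T=1, A=3, G=3
AT pairs contribute 4, GC pairs contribute 6.
Tm = 4·6 + 2·4 = 24 + 8 = 32°C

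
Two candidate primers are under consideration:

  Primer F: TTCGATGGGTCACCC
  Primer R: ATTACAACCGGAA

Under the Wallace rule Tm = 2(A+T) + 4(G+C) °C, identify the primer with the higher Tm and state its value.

Primer F, 48°C

Primer F: A+T=6, G+C=9 → Tm = 2(6)+4(9) = 48°C
Primer R: A+T=8, G+C=5 → Tm = 2(8)+4(5) = 36°C
48°C vs 36°C → primer F is higher.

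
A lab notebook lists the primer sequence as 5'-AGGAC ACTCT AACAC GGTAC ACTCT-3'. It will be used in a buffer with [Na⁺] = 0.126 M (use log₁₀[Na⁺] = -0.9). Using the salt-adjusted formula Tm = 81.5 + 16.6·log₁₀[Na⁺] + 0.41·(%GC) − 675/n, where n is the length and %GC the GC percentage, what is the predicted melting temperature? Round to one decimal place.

Length n = 25. C=8, T=5, G=4, A=8
G+C = 12, so %GC = 12/25 × 100 = 48%
Salt term: 16.6 × (-0.9) = -14.94
GC term: 0.41 × 48 = 19.68; length term: −675/25 = −27
Tm = 81.5 + (-14.94) + 19.68 − 27 = 59.24 → 59.2°C

59.2°C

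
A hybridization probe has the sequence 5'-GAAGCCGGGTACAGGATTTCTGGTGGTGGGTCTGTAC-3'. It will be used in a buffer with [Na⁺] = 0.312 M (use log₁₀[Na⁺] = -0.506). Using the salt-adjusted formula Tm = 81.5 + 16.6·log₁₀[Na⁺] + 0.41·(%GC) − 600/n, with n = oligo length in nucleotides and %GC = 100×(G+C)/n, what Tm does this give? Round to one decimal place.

80.2°C

Length n = 37. Counting bases: T=10, C=6, G=15, A=6
G+C = 21, so %GC = 21/37 × 100 = 56.757%
Salt term: 16.6 × (-0.506) = -8.4
GC term: 0.41 × 56.757 = 23.27; length term: −600/37 = −16.216
Tm = 81.5 + (-8.4) + 23.27 − 16.216 = 80.154 → 80.2°C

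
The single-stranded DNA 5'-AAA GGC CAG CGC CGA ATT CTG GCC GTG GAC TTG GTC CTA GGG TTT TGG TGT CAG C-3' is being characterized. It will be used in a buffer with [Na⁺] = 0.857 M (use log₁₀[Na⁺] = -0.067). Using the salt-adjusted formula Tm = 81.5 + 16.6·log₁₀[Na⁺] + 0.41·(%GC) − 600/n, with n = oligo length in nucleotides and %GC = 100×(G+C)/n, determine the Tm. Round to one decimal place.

93.3°C

Length n = 55. Counting bases: T=14, C=13, A=9, G=19
G+C = 32, so %GC = 32/55 × 100 = 58.182%
Salt term: 16.6 × (-0.067) = -1.112
GC term: 0.41 × 58.182 = 23.855; length term: −600/55 = −10.909
Tm = 81.5 + (-1.112) + 23.855 − 10.909 = 93.334 → 93.3°C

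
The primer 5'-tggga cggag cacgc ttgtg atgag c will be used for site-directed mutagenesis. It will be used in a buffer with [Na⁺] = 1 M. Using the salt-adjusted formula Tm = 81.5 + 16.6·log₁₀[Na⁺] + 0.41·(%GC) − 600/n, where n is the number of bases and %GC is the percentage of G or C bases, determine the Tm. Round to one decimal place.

83.7°C

Length n = 26. C=5, G=11, T=5, A=5
G+C = 16, so %GC = 16/26 × 100 = 61.538%
Salt term: 16.6 × (0) = 0
GC term: 0.41 × 61.538 = 25.231; length term: −600/26 = −23.077
Tm = 81.5 + (0) + 25.231 − 23.077 = 83.654 → 83.7°C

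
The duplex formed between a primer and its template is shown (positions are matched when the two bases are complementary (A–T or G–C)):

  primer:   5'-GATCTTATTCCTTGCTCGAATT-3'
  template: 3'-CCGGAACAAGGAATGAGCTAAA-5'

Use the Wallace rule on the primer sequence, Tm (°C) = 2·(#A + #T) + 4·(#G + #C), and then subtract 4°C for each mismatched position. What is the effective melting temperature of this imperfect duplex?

40°C

Primer base counts: A=4, T=10, G=3, C=5 → A+T=14, G+C=8
Perfect-match Tm = 2(14) + 4(8) = 28 + 32 = 60°C
Mismatches (positions where the bases are not complementary): 5 (at positions 2, 3, 7, 14, 20)
Effective Tm = 60 − 5×4 = 60 − 20 = 40°C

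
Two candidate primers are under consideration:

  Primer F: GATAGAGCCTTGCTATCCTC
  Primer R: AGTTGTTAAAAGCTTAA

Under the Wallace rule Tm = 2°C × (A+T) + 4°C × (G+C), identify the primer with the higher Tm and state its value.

Primer F: A+T=10, G+C=10 → Tm = 2(10)+4(10) = 60°C
Primer R: A+T=13, G+C=4 → Tm = 2(13)+4(4) = 42°C
60°C vs 42°C → primer F is higher.

Primer F, 60°C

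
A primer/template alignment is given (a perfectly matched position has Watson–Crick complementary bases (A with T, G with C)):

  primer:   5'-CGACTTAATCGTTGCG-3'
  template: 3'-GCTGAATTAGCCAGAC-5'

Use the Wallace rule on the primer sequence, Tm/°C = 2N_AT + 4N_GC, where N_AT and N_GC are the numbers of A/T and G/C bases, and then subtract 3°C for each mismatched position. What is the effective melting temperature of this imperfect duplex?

39°C

Primer base counts: A=3, T=5, G=4, C=4 → A+T=8, G+C=8
Perfect-match Tm = 2(8) + 4(8) = 16 + 32 = 48°C
Mismatches (positions where the bases are not complementary): 3 (at positions 12, 14, 15)
Effective Tm = 48 − 3×3 = 48 − 9 = 39°C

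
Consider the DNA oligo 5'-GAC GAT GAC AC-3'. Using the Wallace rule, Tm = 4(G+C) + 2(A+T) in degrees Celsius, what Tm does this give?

Base counts: T=1, A=4, C=3, G=3
So N_AT = 5 and N_GC = 6.
Tm = 2×5 + 4×6 = 34°C

34°C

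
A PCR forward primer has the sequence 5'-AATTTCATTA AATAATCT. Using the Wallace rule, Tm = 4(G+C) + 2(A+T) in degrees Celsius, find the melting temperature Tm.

40°C

Counting bases: A=8, C=2, T=8, G=0
So N_AT = 16 and N_GC = 2.
Tm = 2×16 + 4×2 = 40°C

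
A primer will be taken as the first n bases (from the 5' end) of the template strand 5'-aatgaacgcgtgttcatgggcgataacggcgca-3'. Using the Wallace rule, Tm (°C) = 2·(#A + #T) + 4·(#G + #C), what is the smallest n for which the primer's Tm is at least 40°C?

First 13 bases: AATGAACGCGTGT → Tm = 38°C (< 40°C)
First 14 bases: AATGAACGCGTGTT → Tm = 40°C (≥ 40°C)
Each additional base adds 2°C (A/T) or 4°C (G/C), so Tm is non-decreasing in n; n = 14 is the first length to reach 40°C.

n = 14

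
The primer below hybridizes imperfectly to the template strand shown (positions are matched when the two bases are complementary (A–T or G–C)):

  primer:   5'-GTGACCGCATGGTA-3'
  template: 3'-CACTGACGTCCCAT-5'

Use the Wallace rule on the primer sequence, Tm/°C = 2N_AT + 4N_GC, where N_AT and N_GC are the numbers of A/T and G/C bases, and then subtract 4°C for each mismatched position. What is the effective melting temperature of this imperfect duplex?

36°C

Primer base counts: A=3, T=3, G=5, C=3 → A+T=6, G+C=8
Perfect-match Tm = 2(6) + 4(8) = 12 + 32 = 44°C
Mismatches (positions where the bases are not complementary): 2 (at positions 6, 10)
Effective Tm = 44 − 2×4 = 44 − 8 = 36°C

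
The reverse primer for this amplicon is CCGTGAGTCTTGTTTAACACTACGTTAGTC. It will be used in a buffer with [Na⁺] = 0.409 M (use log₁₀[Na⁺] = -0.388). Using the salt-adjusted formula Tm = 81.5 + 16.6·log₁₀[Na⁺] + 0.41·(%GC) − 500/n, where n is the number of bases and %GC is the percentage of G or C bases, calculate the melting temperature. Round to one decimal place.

76.2°C

Length n = 30. Scanning the sequence gives G=6, C=7, A=6, T=11.
G+C = 13, so %GC = 13/30 × 100 = 43.333%
Salt term: 16.6 × (-0.388) = -6.441
GC term: 0.41 × 43.333 = 17.767; length term: −500/30 = −16.667
Tm = 81.5 + (-6.441) + 17.767 − 16.667 = 76.159 → 76.2°C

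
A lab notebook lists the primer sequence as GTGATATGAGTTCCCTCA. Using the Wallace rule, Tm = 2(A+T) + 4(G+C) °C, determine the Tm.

Base counts: A=4, C=4, T=6, G=4
AT pairs contribute 10, GC pairs contribute 8.
Tm = 4·8 + 2·10 = 32 + 20 = 52°C

52°C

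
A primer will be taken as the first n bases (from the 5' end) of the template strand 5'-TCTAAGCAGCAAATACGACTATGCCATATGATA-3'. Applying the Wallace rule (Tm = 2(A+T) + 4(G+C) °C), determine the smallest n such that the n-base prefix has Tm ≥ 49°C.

n = 18

First 17 bases: TCTAAGCAGCAAATACG → Tm = 48°C (< 49°C)
First 18 bases: TCTAAGCAGCAAATACGA → Tm = 50°C (≥ 49°C)
Each additional base adds 2°C (A/T) or 4°C (G/C), so Tm is non-decreasing in n; n = 18 is the first length to reach 49°C.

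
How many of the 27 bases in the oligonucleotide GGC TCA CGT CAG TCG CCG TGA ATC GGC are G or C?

18

Scanning the sequence gives T=5, A=4, C=9, G=9.
Total G or C: 9 + 9 = 18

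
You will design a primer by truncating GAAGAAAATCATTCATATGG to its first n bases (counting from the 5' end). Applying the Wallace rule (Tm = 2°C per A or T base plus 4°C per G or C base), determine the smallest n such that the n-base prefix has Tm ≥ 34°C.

n = 14

First 13 bases: GAAGAAAATCATT → Tm = 32°C (< 34°C)
First 14 bases: GAAGAAAATCATTC → Tm = 36°C (≥ 34°C)
Each additional base adds 2°C (A/T) or 4°C (G/C), so Tm is non-decreasing in n; n = 14 is the first length to reach 34°C.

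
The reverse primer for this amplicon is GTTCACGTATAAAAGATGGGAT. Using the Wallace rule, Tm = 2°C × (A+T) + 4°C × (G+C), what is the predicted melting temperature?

60°C

Base counts: A=8, T=6, C=2, G=6
AT pairs contribute 14, GC pairs contribute 8.
Tm = 2(14) + 4(8) = 28 + 32 = 60°C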